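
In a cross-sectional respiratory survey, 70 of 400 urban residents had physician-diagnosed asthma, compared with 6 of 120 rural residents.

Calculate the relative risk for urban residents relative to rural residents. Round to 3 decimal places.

risk, urban residents = 70/400 = 0.1750
risk, rural residents = 6/120 = 0.0500
RR = 0.1750 / 0.0500 = 3.500

RR ≈ 3.500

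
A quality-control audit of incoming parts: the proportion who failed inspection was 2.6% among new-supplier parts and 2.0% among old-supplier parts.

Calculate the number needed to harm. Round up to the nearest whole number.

absolute risk difference = 0.006000
1 / 0.006000 = 166.667 → round up → 167

NNH ≈ 167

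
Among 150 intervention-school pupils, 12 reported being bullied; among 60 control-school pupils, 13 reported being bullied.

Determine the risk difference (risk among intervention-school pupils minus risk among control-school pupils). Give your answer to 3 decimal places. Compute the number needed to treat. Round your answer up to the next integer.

risk, intervention-school pupils = 12/150 = 0.0800
risk, control-school pupils = 13/60 = 0.2167
risk difference = 0.0800 − 0.2167 = -0.137
absolute risk difference = 0.136667
1 / 0.136667 = 7.317 → round up → 8

RD = -0.137; NNT = 8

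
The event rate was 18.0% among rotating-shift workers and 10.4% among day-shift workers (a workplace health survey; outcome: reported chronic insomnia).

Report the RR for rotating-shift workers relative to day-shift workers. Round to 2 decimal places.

RR = 0.1800 / 0.1040 = 1.73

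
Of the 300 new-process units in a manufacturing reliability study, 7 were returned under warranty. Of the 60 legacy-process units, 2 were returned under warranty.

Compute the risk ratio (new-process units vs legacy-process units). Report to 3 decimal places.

RR = 0.700

risk, new-process units = 7/300 = 0.02333
risk, legacy-process units = 2/60 = 0.03333
RR = 0.02333 / 0.03333 = 0.700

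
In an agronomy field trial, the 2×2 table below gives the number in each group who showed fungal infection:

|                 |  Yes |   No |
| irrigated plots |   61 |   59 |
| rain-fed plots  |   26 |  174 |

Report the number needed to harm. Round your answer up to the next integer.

NNH ≈ 3

risk, irrigated plots = 61/120 = 0.508333
risk, rain-fed plots = 26/200 = 0.130000
absolute risk difference = 0.378333
1 / 0.378333 = 2.643 → round up → 3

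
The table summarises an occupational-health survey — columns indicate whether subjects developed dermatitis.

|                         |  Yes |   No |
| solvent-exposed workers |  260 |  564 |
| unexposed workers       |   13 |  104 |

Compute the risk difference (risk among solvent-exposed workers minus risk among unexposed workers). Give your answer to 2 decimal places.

RD = 0.20

risk, solvent-exposed workers = 260/824 = 0.3155
risk, unexposed workers = 13/117 = 0.1111
risk difference = 0.3155 − 0.1111 = 0.20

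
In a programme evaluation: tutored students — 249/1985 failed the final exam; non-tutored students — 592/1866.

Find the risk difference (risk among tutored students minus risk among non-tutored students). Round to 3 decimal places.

risk, tutored students = 249/1985 = 0.1254
risk, non-tutored students = 592/1866 = 0.3173
risk difference = 0.1254 − 0.3173 = -0.192

RD ≈ -0.192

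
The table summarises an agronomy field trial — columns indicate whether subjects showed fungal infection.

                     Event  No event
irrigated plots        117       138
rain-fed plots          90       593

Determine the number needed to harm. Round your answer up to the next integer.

NNH: 4

risk, irrigated plots = 117/255 = 0.458824
risk, rain-fed plots = 90/683 = 0.131772
absolute risk difference = 0.327052
1 / 0.327052 = 3.058 → round up → 4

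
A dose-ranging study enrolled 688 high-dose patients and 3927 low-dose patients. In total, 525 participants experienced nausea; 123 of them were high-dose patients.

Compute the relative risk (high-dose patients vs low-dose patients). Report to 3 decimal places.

RR ≈ 1.746

high-dose patients without the outcome: 688 − 123 = 565
low-dose patients with the outcome: 525 − 123 = 402
low-dose patients without the outcome: 3927 − 402 = 3525
risk, high-dose patients = 123/688 = 0.1788
risk, low-dose patients = 402/3927 = 0.1024
RR = 0.1788 / 0.1024 = 1.746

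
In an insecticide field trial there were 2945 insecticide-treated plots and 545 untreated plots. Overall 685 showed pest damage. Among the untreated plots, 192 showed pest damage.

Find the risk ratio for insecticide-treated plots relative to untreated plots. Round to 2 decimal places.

insecticide-treated plots with the outcome: 685 − 192 = 493
insecticide-treated plots without the outcome: 2945 − 493 = 2452
untreated plots without the outcome: 545 − 192 = 353
risk, insecticide-treated plots = 493/2945 = 0.1674
risk, untreated plots = 192/545 = 0.3523
RR = 0.1674 / 0.3523 = 0.48

0.48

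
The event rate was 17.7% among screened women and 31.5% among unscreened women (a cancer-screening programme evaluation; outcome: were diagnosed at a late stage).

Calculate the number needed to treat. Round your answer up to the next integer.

absolute risk difference = 0.138000
1 / 0.138000 = 7.246 → round up → 8

NNT = 8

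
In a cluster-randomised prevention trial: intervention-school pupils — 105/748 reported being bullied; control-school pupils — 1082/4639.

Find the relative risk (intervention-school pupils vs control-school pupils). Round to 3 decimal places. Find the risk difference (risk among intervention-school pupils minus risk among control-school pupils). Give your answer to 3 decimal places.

risk, intervention-school pupils = 105/748 = 0.1404
risk, control-school pupils = 1082/4639 = 0.2332
RR = 0.1404 / 0.2332 = 0.602
risk difference = 0.1404 − 0.2332 = -0.093

RR = 0.602; RD = -0.093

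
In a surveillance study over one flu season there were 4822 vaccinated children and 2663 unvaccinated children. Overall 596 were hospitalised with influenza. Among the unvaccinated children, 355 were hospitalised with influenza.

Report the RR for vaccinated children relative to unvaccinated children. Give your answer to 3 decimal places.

vaccinated children with the outcome: 596 − 355 = 241
vaccinated children without the outcome: 4822 − 241 = 4581
unvaccinated children without the outcome: 2663 − 355 = 2308
risk, vaccinated children = 241/4822 = 0.04998
risk, unvaccinated children = 355/2663 = 0.13331
RR = 0.04998 / 0.13331 = 0.375

RR = 0.375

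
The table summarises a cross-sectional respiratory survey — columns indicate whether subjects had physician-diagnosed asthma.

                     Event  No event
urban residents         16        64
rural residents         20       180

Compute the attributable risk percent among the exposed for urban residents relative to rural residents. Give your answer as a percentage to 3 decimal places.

risk, urban residents = 16/80 = 0.2000
risk, rural residents = 20/200 = 0.1000
AR% = (0.2000 − 0.1000) / 0.2000 = 0.5000 → 50.000%

AR%: 50.000%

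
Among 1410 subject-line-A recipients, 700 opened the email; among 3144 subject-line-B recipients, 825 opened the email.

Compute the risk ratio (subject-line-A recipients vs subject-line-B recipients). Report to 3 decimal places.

1.892

risk, subject-line-A recipients = 700/1410 = 0.4965
risk, subject-line-B recipients = 825/3144 = 0.2624
RR = 0.4965 / 0.2624 = 1.892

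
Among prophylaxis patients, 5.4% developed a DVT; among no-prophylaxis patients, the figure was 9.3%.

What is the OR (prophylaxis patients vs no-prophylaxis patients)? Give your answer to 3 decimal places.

OR: 0.557

odds, prophylaxis patients = 0.0540/0.9460 = 0.0571
odds, no-prophylaxis patients = 0.0930/0.9070 = 0.1025
OR = 0.0571 / 0.1025 = 0.557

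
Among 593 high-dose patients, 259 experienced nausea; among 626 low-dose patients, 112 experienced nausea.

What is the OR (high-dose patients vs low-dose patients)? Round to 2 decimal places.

odds, high-dose patients = 259/334 = 0.7754
odds, low-dose patients = 112/514 = 0.2179
OR = 0.7754 / 0.2179 = 3.56

3.56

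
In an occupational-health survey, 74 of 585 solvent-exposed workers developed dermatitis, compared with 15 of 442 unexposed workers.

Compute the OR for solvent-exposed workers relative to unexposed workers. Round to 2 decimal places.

odds, solvent-exposed workers = 74/511 = 0.14481
odds, unexposed workers = 15/427 = 0.03513
OR = 0.14481 / 0.03513 = 4.12

OR: 4.12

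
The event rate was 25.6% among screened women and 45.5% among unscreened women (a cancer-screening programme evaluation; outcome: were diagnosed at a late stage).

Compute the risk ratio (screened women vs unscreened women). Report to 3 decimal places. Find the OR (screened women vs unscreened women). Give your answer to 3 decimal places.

RR = 0.2560 / 0.4550 = 0.563
odds, screened women = 0.2560/0.7440 = 0.3441
odds, unscreened women = 0.4550/0.5450 = 0.8349
OR = 0.3441 / 0.8349 = 0.412

RR = 0.563; OR = 0.412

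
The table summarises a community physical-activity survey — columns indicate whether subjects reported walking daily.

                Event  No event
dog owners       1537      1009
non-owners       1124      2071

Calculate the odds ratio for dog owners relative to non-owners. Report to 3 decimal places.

OR = (1537 × 2071) / (1009 × 1124) = 3183127/1134116 ≈ 2.807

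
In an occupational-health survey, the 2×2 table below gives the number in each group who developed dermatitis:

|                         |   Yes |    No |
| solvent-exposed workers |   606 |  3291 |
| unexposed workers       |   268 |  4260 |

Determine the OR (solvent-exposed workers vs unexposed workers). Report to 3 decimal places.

OR = (606 × 4260) / (3291 × 268) = 2581560/881988 ≈ 2.927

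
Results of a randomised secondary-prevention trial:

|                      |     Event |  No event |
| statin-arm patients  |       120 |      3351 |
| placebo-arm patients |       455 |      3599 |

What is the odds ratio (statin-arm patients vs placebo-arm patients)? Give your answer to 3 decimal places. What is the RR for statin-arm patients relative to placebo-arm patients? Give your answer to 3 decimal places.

OR = (120 × 3599) / (3351 × 455) = 431880/1524705 ≈ 0.283
risk, statin-arm patients = 120/3471 = 0.03457
risk, placebo-arm patients = 455/4054 = 0.11223
RR = 0.03457 / 0.11223 = 0.308

OR = 0.283; RR = 0.308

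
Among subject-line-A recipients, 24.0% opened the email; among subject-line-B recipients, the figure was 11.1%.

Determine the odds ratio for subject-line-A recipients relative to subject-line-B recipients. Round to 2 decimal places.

2.53

odds, subject-line-A recipients = 0.2400/0.7600 = 0.3158
odds, subject-line-B recipients = 0.1110/0.8890 = 0.1249
OR = 0.3158 / 0.1249 = 2.53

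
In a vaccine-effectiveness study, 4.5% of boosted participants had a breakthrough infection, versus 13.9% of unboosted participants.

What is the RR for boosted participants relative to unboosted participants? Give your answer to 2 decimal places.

RR = 0.04500 / 0.13900 = 0.32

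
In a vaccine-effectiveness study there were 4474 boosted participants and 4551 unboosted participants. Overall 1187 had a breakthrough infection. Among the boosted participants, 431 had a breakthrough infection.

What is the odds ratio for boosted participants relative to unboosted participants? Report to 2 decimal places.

OR ≈ 0.54

boosted participants without the outcome: 4474 − 431 = 4043
unboosted participants with the outcome: 1187 − 431 = 756
unboosted participants without the outcome: 4551 − 756 = 3795
odds, boosted participants = 431/4043 = 0.1066
odds, unboosted participants = 756/3795 = 0.1992
OR = 0.1066 / 0.1992 = 0.54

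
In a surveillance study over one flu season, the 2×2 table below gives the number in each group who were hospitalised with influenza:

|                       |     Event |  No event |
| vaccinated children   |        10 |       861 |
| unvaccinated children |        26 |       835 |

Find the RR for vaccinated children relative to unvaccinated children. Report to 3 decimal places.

RR ≈ 0.380

risk, vaccinated children = 10/871 = 0.01148
risk, unvaccinated children = 26/861 = 0.03020
RR = 0.01148 / 0.03020 = 0.380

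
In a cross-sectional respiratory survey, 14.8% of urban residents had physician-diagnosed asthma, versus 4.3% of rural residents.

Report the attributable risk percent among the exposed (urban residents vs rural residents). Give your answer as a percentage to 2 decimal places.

AR% = (0.14800 − 0.04300) / 0.14800 = 0.7095 → 70.95%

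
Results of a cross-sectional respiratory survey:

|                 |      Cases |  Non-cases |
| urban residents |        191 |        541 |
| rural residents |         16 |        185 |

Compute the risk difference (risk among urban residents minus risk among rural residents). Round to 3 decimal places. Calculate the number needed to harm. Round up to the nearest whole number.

RD = 0.181; NNH = 6

risk, urban residents = 191/732 = 0.2609
risk, rural residents = 16/201 = 0.0796
risk difference = 0.2609 − 0.0796 = 0.181
absolute risk difference = 0.181327
1 / 0.181327 = 5.515 → round up → 6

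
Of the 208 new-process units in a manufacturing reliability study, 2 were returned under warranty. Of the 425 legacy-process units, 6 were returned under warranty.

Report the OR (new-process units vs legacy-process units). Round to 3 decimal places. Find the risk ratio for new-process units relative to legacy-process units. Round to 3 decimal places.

odds, new-process units = 2/206 = 0.00971
odds, legacy-process units = 6/419 = 0.01432
OR = 0.00971 / 0.01432 = 0.678
risk, new-process units = 2/208 = 0.00962
risk, legacy-process units = 6/425 = 0.01412
RR = 0.00962 / 0.01412 = 0.681

OR = 0.678; RR = 0.681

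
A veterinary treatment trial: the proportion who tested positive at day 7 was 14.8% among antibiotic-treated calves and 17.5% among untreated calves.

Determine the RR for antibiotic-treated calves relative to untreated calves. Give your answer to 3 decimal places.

RR = 0.1480 / 0.1750 = 0.846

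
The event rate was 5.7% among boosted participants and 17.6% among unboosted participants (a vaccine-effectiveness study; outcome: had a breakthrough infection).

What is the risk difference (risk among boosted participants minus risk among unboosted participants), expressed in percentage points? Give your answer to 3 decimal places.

-11.900

risk difference = 0.0570 − 0.1760 = -0.1190 → -11.900 percentage points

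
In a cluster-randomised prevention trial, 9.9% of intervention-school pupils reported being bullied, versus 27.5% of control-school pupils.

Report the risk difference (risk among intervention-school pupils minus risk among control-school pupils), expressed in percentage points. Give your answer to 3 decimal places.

risk difference = 0.0990 − 0.2750 = -0.1760 → -17.600 percentage points

RD: -17.600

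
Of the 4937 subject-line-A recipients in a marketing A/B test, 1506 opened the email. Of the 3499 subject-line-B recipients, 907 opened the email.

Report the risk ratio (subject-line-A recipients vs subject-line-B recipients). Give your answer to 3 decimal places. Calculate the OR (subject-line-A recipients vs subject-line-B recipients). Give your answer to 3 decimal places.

risk, subject-line-A recipients = 1506/4937 = 0.3050
risk, subject-line-B recipients = 907/3499 = 0.2592
RR = 0.3050 / 0.2592 = 1.177
OR = (1506 × 2592) / (3431 × 907) = 3903552/3111917 ≈ 1.254

RR = 1.177; OR = 1.254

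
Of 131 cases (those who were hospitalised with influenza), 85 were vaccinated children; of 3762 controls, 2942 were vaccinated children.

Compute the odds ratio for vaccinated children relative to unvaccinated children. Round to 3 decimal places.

odds, vaccinated children = 85/2942 = 0.02889
odds, unvaccinated children = 46/820 = 0.05610
OR = 0.02889 / 0.05610 = 0.515

0.515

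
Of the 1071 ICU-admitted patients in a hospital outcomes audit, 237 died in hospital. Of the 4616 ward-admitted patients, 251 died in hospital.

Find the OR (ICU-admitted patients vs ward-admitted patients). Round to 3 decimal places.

OR = (237 × 4365) / (834 × 251) = 1034505/209334 ≈ 4.942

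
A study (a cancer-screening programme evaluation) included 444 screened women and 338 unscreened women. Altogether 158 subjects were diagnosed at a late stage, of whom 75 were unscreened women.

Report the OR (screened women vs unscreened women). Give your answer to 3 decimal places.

screened women with the outcome: 158 − 75 = 83
screened women without the outcome: 444 − 83 = 361
unscreened women without the outcome: 338 − 75 = 263
OR = (83 × 263) / (361 × 75) = 21829/27075 ≈ 0.806

0.806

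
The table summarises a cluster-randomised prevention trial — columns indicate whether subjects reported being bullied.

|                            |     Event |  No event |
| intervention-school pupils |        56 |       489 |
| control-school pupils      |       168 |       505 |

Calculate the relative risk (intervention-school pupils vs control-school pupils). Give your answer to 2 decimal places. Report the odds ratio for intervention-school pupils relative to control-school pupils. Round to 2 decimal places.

RR = 0.41; OR = 0.34

risk, intervention-school pupils = 56/545 = 0.1028
risk, control-school pupils = 168/673 = 0.2496
RR = 0.1028 / 0.2496 = 0.41
OR = (56 × 505) / (489 × 168) = 28280/82152 ≈ 0.34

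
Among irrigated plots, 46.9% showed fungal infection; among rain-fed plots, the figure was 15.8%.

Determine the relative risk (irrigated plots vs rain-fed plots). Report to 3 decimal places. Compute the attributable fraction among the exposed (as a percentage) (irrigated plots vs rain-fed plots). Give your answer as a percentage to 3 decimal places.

RR = 2.968; AR% = 66.311%

RR = 0.4690 / 0.1580 = 2.968
AR% = (0.4690 − 0.1580) / 0.4690 = 0.6631 → 66.311%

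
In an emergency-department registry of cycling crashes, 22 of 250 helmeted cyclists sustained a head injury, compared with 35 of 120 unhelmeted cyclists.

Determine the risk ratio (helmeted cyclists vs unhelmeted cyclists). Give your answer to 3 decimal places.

RR: 0.302

risk, helmeted cyclists = 22/250 = 0.0880
risk, unhelmeted cyclists = 35/120 = 0.2917
RR = 0.0880 / 0.2917 = 0.302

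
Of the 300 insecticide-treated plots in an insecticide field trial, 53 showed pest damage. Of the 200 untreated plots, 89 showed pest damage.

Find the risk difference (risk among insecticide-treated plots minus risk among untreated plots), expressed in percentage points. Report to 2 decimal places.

RD ≈ -26.83

risk, insecticide-treated plots = 53/300 = 0.1767
risk, untreated plots = 89/200 = 0.4450
risk difference = 0.1767 − 0.4450 = -0.2683 → -26.83 percentage points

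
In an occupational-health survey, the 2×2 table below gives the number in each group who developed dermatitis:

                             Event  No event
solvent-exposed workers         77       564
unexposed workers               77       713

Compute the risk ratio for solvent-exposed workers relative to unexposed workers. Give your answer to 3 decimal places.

risk, solvent-exposed workers = 77/641 = 0.1201
risk, unexposed workers = 77/790 = 0.0975
RR = 0.1201 / 0.0975 = 1.232

RR = 1.232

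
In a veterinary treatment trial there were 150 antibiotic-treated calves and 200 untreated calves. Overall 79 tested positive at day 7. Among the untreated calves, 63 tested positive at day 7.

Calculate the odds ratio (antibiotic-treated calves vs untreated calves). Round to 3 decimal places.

antibiotic-treated calves with the outcome: 79 − 63 = 16
antibiotic-treated calves without the outcome: 150 − 16 = 134
untreated calves without the outcome: 200 − 63 = 137
odds, antibiotic-treated calves = 16/134 = 0.1194
odds, untreated calves = 63/137 = 0.4599
OR = 0.1194 / 0.4599 = 0.260

OR = 0.260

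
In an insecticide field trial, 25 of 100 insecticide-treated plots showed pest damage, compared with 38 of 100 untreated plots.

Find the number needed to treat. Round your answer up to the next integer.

risk, insecticide-treated plots = 25/100 = 0.250000
risk, untreated plots = 38/100 = 0.380000
absolute risk difference = 0.130000
1 / 0.130000 = 7.692 → round up → 8

8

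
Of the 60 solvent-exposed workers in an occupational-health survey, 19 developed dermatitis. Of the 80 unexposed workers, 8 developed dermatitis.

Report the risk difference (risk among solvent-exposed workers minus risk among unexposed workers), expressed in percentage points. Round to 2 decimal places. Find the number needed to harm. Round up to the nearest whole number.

RD = 21.67; NNH = 5

risk, solvent-exposed workers = 19/60 = 0.3167
risk, unexposed workers = 8/80 = 0.1000
risk difference = 0.3167 − 0.1000 = 0.2167 → 21.67 percentage points
absolute risk difference = 0.216667
1 / 0.216667 = 4.615 → round up → 5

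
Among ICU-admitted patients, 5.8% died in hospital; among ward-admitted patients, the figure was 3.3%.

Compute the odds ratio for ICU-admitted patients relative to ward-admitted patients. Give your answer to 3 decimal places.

1.804

odds, ICU-admitted patients = 0.05800/0.94200 = 0.06157
odds, ward-admitted patients = 0.03300/0.96700 = 0.03413
OR = 0.06157 / 0.03413 = 1.804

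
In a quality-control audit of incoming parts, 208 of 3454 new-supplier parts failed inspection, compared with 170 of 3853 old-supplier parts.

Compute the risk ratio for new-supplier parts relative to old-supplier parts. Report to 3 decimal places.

risk, new-supplier parts = 208/3454 = 0.06022
risk, old-supplier parts = 170/3853 = 0.04412
RR = 0.06022 / 0.04412 = 1.365

RR ≈ 1.365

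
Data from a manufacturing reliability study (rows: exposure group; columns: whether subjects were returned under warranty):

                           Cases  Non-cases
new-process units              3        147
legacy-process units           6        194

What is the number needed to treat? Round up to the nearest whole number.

risk, new-process units = 3/150 = 0.020000
risk, legacy-process units = 6/200 = 0.030000
absolute risk difference = 0.010000
1 / 0.010000 = 100.000 → round up → 100

NNT: 100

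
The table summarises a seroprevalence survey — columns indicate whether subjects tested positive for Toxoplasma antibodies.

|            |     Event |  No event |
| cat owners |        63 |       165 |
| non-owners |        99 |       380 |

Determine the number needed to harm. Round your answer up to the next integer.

NNH: 15

risk, cat owners = 63/228 = 0.276316
risk, non-owners = 99/479 = 0.206681
absolute risk difference = 0.069635
1 / 0.069635 = 14.361 → round up → 15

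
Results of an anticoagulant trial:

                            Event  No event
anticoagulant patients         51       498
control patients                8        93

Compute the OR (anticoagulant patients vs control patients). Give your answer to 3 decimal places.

OR = (51 × 93) / (498 × 8) = 4743/3984 ≈ 1.191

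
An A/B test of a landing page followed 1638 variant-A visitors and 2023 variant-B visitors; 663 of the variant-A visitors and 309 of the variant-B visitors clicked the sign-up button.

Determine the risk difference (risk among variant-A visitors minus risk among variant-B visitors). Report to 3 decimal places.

risk, variant-A visitors = 663/1638 = 0.4048
risk, variant-B visitors = 309/2023 = 0.1527
risk difference = 0.4048 − 0.1527 = 0.252

0.252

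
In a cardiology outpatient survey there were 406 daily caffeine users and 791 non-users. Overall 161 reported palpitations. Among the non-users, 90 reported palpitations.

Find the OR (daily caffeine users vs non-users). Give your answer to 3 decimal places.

1.651

daily caffeine users with the outcome: 161 − 90 = 71
daily caffeine users without the outcome: 406 − 71 = 335
non-users without the outcome: 791 − 90 = 701
OR = (71 × 701) / (335 × 90) = 49771/30150 ≈ 1.651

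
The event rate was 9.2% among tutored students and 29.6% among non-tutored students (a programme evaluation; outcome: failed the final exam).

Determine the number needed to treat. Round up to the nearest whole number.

absolute risk difference = 0.204000
1 / 0.204000 = 4.902 → round up → 5

NNT ≈ 5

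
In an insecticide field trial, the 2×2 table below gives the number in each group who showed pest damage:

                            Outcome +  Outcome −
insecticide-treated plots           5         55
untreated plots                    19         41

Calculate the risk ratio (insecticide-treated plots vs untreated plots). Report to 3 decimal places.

RR = 0.263

risk, insecticide-treated plots = 5/60 = 0.0833
risk, untreated plots = 19/60 = 0.3167
RR = 0.0833 / 0.3167 = 0.263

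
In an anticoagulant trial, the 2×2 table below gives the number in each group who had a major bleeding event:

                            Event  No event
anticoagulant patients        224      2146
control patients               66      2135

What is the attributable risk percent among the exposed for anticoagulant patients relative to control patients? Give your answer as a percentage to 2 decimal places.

AR% ≈ 68.27%

risk, anticoagulant patients = 224/2370 = 0.09451
risk, control patients = 66/2201 = 0.02999
AR% = (0.09451 − 0.02999) / 0.09451 = 0.6827 → 68.27%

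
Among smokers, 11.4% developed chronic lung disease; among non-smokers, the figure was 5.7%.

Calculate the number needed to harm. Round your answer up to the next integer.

absolute risk difference = 0.057000
1 / 0.057000 = 17.544 → round up → 18

18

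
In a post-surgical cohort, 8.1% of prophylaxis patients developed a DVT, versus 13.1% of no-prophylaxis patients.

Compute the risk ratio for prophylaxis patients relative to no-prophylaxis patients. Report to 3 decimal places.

RR = 0.0810 / 0.1310 = 0.618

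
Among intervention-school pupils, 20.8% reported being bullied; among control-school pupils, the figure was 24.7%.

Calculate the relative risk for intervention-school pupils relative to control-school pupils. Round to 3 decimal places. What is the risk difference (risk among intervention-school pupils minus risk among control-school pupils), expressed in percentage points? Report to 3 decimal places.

RR = 0.842; RD = -3.900

RR = 0.2080 / 0.2470 = 0.842
risk difference = 0.2080 − 0.2470 = -0.0390 → -3.900 percentage points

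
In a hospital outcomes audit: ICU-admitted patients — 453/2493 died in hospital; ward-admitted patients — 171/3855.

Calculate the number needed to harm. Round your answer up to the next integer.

NNH = 8

risk, ICU-admitted patients = 453/2493 = 0.181709
risk, ward-admitted patients = 171/3855 = 0.044358
absolute risk difference = 0.137351
1 / 0.137351 = 7.281 → round up → 8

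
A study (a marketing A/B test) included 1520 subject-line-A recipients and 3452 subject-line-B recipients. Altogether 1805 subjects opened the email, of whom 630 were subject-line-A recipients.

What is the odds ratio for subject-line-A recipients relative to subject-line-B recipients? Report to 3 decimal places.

OR ≈ 1.372

subject-line-A recipients without the outcome: 1520 − 630 = 890
subject-line-B recipients with the outcome: 1805 − 630 = 1175
subject-line-B recipients without the outcome: 3452 − 1175 = 2277
OR = (630 × 2277) / (890 × 1175) = 1434510/1045750 ≈ 1.372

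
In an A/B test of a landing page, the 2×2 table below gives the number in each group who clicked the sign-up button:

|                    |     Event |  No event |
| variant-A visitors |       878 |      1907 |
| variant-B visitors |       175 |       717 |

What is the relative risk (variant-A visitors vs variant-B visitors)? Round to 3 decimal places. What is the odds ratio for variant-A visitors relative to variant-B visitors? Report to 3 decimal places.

risk, variant-A visitors = 878/2785 = 0.3153
risk, variant-B visitors = 175/892 = 0.1962
RR = 0.3153 / 0.1962 = 1.607
odds, variant-A visitors = 878/1907 = 0.4604
odds, variant-B visitors = 175/717 = 0.2441
OR = 0.4604 / 0.2441 = 1.886

RR = 1.607; OR = 1.886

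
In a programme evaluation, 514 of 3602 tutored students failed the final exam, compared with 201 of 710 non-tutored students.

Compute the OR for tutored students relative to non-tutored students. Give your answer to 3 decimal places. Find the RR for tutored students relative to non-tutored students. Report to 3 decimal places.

odds, tutored students = 514/3088 = 0.1665
odds, non-tutored students = 201/509 = 0.3949
OR = 0.1665 / 0.3949 = 0.422
risk, tutored students = 514/3602 = 0.1427
risk, non-tutored students = 201/710 = 0.2831
RR = 0.1427 / 0.2831 = 0.504

OR = 0.422; RR = 0.504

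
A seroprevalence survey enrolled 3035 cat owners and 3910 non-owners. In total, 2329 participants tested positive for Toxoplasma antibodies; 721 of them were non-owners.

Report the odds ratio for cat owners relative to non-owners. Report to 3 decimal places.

cat owners with the outcome: 2329 − 721 = 1608
cat owners without the outcome: 3035 − 1608 = 1427
non-owners without the outcome: 3910 − 721 = 3189
OR = (1608 × 3189) / (1427 × 721) = 5127912/1028867 ≈ 4.984

OR: 4.984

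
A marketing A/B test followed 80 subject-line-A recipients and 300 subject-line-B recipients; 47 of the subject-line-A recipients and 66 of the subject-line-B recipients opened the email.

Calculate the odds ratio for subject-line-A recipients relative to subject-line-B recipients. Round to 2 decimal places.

5.05

odds, subject-line-A recipients = 47/33 = 1.4242
odds, subject-line-B recipients = 66/234 = 0.2821
OR = 1.4242 / 0.2821 = 5.05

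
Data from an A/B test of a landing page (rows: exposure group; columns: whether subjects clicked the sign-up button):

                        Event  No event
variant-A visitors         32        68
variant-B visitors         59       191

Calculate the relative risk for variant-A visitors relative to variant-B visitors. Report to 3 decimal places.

RR: 1.356

risk, variant-A visitors = 32/100 = 0.3200
risk, variant-B visitors = 59/250 = 0.2360
RR = 0.3200 / 0.2360 = 1.356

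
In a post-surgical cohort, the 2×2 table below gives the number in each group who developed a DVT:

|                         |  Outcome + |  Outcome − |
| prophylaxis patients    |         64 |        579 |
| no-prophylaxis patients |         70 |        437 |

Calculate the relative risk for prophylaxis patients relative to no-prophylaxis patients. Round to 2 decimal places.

0.72

risk, prophylaxis patients = 64/643 = 0.0995
risk, no-prophylaxis patients = 70/507 = 0.1381
RR = 0.0995 / 0.1381 = 0.72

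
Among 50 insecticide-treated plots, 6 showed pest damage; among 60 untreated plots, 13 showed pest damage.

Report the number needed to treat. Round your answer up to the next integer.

11

risk, insecticide-treated plots = 6/50 = 0.120000
risk, untreated plots = 13/60 = 0.216667
absolute risk difference = 0.096667
1 / 0.096667 = 10.345 → round up → 11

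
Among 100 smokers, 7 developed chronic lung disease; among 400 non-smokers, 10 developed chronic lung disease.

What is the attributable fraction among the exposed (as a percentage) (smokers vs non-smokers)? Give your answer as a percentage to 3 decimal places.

AR% = 64.286%

risk, smokers = 7/100 = 0.07000
risk, non-smokers = 10/400 = 0.02500
AR% = (0.07000 − 0.02500) / 0.07000 = 0.6429 → 64.286%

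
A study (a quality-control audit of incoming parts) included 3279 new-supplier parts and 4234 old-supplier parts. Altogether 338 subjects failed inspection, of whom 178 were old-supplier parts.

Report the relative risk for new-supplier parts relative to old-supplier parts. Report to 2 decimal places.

new-supplier parts with the outcome: 338 − 178 = 160
new-supplier parts without the outcome: 3279 − 160 = 3119
old-supplier parts without the outcome: 4234 − 178 = 4056
risk, new-supplier parts = 160/3279 = 0.04880
risk, old-supplier parts = 178/4234 = 0.04204
RR = 0.04880 / 0.04204 = 1.16

RR ≈ 1.16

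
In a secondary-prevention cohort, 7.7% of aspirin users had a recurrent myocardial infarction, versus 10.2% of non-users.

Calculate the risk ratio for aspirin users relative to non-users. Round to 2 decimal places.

RR = 0.0770 / 0.1020 = 0.75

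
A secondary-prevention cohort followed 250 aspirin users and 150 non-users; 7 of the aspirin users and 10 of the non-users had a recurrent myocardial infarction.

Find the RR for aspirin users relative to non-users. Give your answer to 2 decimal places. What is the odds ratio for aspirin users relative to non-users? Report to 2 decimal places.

RR = 0.42; OR = 0.40

risk, aspirin users = 7/250 = 0.02800
risk, non-users = 10/150 = 0.06667
RR = 0.02800 / 0.06667 = 0.42
odds, aspirin users = 7/243 = 0.02881
odds, non-users = 10/140 = 0.07143
OR = 0.02881 / 0.07143 = 0.40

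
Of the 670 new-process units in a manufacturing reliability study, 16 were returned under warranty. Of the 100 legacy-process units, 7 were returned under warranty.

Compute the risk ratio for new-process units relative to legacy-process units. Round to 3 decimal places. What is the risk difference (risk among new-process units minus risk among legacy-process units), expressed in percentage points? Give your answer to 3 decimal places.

RR = 0.341; RD = -4.612

risk, new-process units = 16/670 = 0.02388
risk, legacy-process units = 7/100 = 0.07000
RR = 0.02388 / 0.07000 = 0.341
risk difference = 0.02388 − 0.07000 = -0.04612 → -4.612 percentage points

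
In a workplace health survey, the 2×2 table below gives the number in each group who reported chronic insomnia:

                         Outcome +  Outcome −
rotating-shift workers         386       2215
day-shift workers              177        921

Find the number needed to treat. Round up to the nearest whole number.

risk, rotating-shift workers = 386/2601 = 0.148404
risk, day-shift workers = 177/1098 = 0.161202
absolute risk difference = 0.012798
1 / 0.012798 = 78.137 → round up → 79

79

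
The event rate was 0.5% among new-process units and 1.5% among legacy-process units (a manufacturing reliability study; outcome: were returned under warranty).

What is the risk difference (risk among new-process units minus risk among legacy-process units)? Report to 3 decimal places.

risk difference = 0.00500 − 0.01500 = -0.010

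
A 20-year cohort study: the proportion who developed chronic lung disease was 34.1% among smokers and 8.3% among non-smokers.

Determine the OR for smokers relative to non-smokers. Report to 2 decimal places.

5.72

odds, smokers = 0.3410/0.6590 = 0.5175
odds, non-smokers = 0.0830/0.9170 = 0.0905
OR = 0.5175 / 0.0905 = 5.72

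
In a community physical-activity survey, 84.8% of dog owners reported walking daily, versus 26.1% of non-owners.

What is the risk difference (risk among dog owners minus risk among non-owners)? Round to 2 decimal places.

risk difference = 0.8480 − 0.2610 = 0.59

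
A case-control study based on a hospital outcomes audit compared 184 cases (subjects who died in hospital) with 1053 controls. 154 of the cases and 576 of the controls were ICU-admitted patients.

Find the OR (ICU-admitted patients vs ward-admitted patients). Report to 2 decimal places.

OR = (154 × 477) / (576 × 30) = 73458/17280 ≈ 4.25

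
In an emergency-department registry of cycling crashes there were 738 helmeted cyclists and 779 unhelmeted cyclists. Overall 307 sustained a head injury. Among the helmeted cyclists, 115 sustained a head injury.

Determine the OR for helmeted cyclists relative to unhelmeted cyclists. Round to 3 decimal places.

helmeted cyclists without the outcome: 738 − 115 = 623
unhelmeted cyclists with the outcome: 307 − 115 = 192
unhelmeted cyclists without the outcome: 779 − 192 = 587
odds, helmeted cyclists = 115/623 = 0.1846
odds, unhelmeted cyclists = 192/587 = 0.3271
OR = 0.1846 / 0.3271 = 0.564

0.564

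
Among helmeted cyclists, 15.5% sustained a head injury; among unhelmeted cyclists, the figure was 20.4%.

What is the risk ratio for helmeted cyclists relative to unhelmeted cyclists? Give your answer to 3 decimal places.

RR = 0.1550 / 0.2040 = 0.760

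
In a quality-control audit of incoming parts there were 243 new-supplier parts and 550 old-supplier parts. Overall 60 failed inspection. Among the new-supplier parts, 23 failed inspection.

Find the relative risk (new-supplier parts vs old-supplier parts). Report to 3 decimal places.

1.407

new-supplier parts without the outcome: 243 − 23 = 220
old-supplier parts with the outcome: 60 − 23 = 37
old-supplier parts without the outcome: 550 − 37 = 513
risk, new-supplier parts = 23/243 = 0.0947
risk, old-supplier parts = 37/550 = 0.0673
RR = 0.0947 / 0.0673 = 1.407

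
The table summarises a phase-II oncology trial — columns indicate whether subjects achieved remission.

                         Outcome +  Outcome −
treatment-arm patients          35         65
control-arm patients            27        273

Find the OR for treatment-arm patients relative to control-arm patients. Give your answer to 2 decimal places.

OR = (35 × 273) / (65 × 27) = 9555/1755 ≈ 5.44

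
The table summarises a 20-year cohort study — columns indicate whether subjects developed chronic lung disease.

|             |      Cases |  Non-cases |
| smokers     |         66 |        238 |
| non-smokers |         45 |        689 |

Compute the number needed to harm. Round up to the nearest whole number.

7

risk, smokers = 66/304 = 0.217105
risk, non-smokers = 45/734 = 0.061308
absolute risk difference = 0.155797
1 / 0.155797 = 6.419 → round up → 7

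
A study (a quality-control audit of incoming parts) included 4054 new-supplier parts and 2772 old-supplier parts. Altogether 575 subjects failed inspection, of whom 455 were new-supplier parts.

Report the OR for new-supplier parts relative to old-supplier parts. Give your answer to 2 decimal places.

new-supplier parts without the outcome: 4054 − 455 = 3599
old-supplier parts with the outcome: 575 − 455 = 120
old-supplier parts without the outcome: 2772 − 120 = 2652
OR = (455 × 2652) / (3599 × 120) = 1206660/431880 ≈ 2.79

2.79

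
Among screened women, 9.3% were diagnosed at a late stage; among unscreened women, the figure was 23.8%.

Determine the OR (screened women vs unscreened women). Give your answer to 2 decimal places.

0.33

odds, screened women = 0.0930/0.9070 = 0.1025
odds, unscreened women = 0.2380/0.7620 = 0.3123
OR = 0.1025 / 0.3123 = 0.33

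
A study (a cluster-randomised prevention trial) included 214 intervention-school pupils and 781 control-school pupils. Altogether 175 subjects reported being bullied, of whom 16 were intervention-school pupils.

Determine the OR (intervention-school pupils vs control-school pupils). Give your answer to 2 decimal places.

OR = 0.32

intervention-school pupils without the outcome: 214 − 16 = 198
control-school pupils with the outcome: 175 − 16 = 159
control-school pupils without the outcome: 781 − 159 = 622
odds, intervention-school pupils = 16/198 = 0.0808
odds, control-school pupils = 159/622 = 0.2556
OR = 0.0808 / 0.2556 = 0.32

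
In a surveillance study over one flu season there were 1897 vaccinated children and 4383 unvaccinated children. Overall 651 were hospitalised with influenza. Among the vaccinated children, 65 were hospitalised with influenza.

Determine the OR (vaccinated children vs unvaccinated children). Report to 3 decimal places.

OR: 0.230

vaccinated children without the outcome: 1897 − 65 = 1832
unvaccinated children with the outcome: 651 − 65 = 586
unvaccinated children without the outcome: 4383 − 586 = 3797
odds, vaccinated children = 65/1832 = 0.03548
odds, unvaccinated children = 586/3797 = 0.15433
OR = 0.03548 / 0.15433 = 0.230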